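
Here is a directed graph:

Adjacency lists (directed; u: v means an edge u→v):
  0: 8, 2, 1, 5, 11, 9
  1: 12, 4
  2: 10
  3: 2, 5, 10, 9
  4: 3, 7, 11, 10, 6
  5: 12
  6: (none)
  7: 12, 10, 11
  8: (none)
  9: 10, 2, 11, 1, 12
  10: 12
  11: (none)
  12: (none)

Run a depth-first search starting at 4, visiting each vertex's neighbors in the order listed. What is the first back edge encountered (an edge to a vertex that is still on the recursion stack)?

DFS from 4 (visiting each vertex's neighbors in the order listed); mark gray on enter, black on exit:
4 gray
  3 gray
    2 gray
      10 gray
        12 gray
        12 black
      10 black
    2 black
    5 gray
      5→12: 12 black — skip
    5 black
    3→10: 10 black — skip
    9 gray
      9→10: 10 black — skip
      9→2: 2 black — skip
      11 gray
      11 black
      1 gray
        1→12: 12 black — skip
        1→4: 4 is gray → back edge
First back edge: 1 → 4.

1→4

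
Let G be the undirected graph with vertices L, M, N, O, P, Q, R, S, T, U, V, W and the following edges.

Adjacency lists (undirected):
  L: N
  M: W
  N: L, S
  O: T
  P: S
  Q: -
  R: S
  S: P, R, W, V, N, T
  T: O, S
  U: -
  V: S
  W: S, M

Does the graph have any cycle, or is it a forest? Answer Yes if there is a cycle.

No

DFS, tracking each vertex's parent; an edge to a visited non-parent vertex closes a cycle.
Start from P:
visit P (parent –)
  visit S (parent P)
    S–P: parent, skip
    visit R (parent S)
      R–S: parent, skip
    visit W (parent S)
      W–S: parent, skip
      visit M (parent W)
        M–W: parent, skip
    visit V (parent S)
      V–S: parent, skip
    visit N (parent S)
      visit L (parent N)
        L–N: parent, skip
      N–S: parent, skip
    visit T (parent S)
      visit O (parent T)
        O–T: parent, skip
      T–S: parent, skip
visit Q (parent –)
visit U (parent –)
No non-parent visited neighbor found — the graph is a forest.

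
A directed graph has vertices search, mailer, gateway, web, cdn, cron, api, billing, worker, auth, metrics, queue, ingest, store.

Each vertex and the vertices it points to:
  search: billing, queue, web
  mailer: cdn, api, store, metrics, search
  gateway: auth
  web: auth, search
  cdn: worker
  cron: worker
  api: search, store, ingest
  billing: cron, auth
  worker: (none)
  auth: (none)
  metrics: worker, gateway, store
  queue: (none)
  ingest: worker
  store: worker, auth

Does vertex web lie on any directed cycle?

Yes

web is on a cycle iff web can reach itself via ≥1 edge.
web → search → web — yes.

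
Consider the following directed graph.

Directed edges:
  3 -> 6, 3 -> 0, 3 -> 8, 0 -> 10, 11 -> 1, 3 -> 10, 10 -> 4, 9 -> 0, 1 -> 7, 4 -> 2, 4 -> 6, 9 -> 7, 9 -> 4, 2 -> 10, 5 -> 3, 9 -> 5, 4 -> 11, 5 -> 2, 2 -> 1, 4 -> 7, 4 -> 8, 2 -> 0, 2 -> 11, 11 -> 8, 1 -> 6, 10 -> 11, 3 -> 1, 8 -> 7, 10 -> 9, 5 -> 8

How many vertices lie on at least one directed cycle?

7

A vertex is on a directed cycle iff it belongs to a strongly connected component of size ≥ 2 (or has a self-loop).
The vertices on cycles are {0, 2, 3, 4, 5, 9, 10} — 7 in total.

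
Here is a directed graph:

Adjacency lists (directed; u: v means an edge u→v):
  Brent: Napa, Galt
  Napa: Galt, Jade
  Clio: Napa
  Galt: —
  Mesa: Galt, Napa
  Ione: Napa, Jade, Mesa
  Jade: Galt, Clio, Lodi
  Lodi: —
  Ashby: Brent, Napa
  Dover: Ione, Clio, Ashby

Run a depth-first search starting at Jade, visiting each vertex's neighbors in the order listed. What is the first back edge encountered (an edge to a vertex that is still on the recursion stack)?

DFS from Jade (visiting each vertex's neighbors in the order listed); mark gray on enter, black on exit:
Jade gray
  Galt gray
  Galt black
  Clio gray
    Napa gray
      Napa→Galt: Galt black — skip
      Napa→Jade: Jade is gray → back edge
First back edge: Napa → Jade.

Napa->Jade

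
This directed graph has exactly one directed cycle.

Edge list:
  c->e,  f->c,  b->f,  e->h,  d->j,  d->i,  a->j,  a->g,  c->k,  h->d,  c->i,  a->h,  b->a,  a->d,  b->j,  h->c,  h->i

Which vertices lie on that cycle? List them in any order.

DFS with gray/black marking from h:
h gray
  d gray
    j gray
    j black
    i gray
    i black
  d black
  c gray
    c→i: i black — skip
    k gray
    k black
    e gray
      e→h: h is gray → back edge
Back edge closes the cycle h → c → e → h; its vertices are {c, e, h}.

c, e, h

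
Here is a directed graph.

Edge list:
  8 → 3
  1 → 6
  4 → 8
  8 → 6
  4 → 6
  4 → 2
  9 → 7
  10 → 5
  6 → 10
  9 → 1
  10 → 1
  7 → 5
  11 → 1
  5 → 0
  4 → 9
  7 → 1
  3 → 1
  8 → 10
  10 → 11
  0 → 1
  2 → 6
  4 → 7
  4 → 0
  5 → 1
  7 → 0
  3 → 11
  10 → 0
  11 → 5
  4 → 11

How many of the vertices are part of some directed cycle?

A vertex is on a directed cycle iff it belongs to a strongly connected component of size ≥ 2 (or has a self-loop).
The vertices on cycles are {0, 1, 5, 6, 10, 11} — 6 in total.

6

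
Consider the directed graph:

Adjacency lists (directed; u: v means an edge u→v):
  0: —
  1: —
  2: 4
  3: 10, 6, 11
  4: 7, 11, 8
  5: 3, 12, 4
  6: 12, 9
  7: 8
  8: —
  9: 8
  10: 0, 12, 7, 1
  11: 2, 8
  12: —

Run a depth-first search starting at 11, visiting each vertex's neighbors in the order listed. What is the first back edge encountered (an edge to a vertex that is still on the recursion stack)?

4->11

DFS from 11 (visiting each vertex's neighbors in the order listed); mark gray on enter, black on exit:
11 gray
  2 gray
    4 gray
      7 gray
        8 gray
        8 black
      7 black
      4→11: 11 is gray → back edge
First back edge: 4 → 11.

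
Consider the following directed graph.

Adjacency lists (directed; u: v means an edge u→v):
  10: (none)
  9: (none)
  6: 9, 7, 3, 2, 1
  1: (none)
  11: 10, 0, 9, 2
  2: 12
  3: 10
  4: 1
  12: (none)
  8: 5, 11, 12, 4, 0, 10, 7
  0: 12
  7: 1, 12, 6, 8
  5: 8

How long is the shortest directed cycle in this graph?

2

For each vertex v, BFS finds the shortest path from v back to v.
The shortest such closed walk is 7 → 6 → 7, length 2.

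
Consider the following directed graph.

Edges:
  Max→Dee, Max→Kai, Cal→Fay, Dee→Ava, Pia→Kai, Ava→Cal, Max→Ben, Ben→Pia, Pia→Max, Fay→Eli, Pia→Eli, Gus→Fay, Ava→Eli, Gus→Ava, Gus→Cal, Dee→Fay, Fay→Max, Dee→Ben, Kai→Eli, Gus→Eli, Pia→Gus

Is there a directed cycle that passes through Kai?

Kai lies on a cycle iff there is a path from Kai back to itself.
Exploring from Kai, it never reaches itself; equivalently, its strongly connected component is a singleton.

No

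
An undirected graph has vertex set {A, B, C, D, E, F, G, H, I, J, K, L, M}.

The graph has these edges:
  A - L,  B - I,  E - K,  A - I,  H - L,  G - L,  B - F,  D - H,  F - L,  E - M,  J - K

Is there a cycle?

DFS, tracking each vertex's parent; an edge to a visited non-parent vertex closes a cycle.
Start from I:
visit I (parent –)
  visit A (parent I)
    A–I: parent, skip
    visit L (parent A)
      visit G (parent L)
        G–L: parent, skip
      visit H (parent L)
        visit D (parent H)
          D–H: parent, skip
        H–L: parent, skip
      L–A: parent, skip
      visit F (parent L)
        F–L: parent, skip
        visit B (parent F)
          B–F: parent, skip
          B–I: I visited and ≠ parent → cycle
Cycle: I – A – L – F – B – I.

Yes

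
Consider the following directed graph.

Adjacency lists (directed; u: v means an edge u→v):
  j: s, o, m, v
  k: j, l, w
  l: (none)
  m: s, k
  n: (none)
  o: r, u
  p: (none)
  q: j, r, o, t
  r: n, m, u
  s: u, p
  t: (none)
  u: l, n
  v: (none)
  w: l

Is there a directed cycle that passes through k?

k is on a cycle iff k can reach itself via ≥1 edge.
k → j → m → k — yes.

Yes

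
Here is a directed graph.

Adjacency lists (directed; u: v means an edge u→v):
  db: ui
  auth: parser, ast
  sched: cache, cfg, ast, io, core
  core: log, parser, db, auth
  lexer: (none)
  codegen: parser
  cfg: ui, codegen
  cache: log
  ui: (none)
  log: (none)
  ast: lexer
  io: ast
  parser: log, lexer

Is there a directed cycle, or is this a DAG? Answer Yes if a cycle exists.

No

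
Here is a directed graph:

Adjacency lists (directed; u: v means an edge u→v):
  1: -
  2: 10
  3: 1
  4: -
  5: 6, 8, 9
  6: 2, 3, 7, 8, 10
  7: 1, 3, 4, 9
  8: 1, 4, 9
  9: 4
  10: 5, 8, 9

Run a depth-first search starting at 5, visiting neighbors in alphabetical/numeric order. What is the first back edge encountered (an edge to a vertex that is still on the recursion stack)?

10->5

DFS from 5 (visiting neighbors in alphabetical/numeric order); mark gray on enter, black on exit:
5 gray
  6 gray
    2 gray
      10 gray
        10→5: 5 is gray → back edge
First back edge: 10 → 5.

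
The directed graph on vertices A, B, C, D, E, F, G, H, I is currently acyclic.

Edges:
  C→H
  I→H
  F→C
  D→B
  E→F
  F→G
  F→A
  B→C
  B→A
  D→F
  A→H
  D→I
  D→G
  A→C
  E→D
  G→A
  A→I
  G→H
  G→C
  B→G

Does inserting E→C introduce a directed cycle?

No

Adding E→C creates a cycle iff C can already reach E.
Explore from C: no path reaches E. The graph stays acyclic.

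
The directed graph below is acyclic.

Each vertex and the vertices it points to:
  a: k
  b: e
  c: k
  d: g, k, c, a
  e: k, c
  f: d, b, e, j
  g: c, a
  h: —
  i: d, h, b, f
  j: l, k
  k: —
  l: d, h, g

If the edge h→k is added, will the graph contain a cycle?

Adding h→k creates a cycle iff k can already reach h.
Explore from k: no path reaches h. The graph stays acyclic.

No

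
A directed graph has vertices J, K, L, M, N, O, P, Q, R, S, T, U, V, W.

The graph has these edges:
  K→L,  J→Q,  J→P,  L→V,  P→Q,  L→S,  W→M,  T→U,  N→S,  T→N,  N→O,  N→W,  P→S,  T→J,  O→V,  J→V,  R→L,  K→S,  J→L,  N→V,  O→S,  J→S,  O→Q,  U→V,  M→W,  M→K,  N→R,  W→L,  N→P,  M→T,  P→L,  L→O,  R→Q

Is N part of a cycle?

N is on a cycle iff N can reach itself via ≥1 edge.
N → W → M → T → N — yes.

Yes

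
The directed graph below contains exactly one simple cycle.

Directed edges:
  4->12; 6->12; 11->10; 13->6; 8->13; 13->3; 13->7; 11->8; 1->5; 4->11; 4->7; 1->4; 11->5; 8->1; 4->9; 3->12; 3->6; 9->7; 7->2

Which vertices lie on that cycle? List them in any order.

1, 4, 8, 11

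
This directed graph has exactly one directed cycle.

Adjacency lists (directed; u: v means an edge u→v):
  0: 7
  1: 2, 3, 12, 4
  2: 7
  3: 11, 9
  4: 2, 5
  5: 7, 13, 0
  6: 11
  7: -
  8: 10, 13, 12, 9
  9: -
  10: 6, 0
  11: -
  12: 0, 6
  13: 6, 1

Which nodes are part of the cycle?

DFS with gray/black marking from 13:
13 gray
  6 gray
    11 gray
    11 black
  6 black
  1 gray
    2 gray
      7 gray
      7 black
    2 black
    3 gray
      3→11: 11 black — skip
      9 gray
      9 black
    3 black
    12 gray
      0 gray
        0→7: 7 black — skip
      0 black
      12→6: 6 black — skip
    12 black
    4 gray
      4→2: 2 black — skip
      5 gray
        5→7: 7 black — skip
        5→13: 13 is gray → back edge
Back edge closes the cycle 13 → 1 → 4 → 5 → 13; its vertices are {1, 4, 5, 13}.

1, 4, 5, 13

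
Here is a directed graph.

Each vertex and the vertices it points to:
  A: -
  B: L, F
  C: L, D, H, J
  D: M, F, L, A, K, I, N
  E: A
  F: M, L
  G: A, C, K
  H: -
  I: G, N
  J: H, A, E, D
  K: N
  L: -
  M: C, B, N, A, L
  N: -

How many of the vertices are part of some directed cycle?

8

A vertex is on a directed cycle iff it belongs to a strongly connected component of size ≥ 2 (or has a self-loop).
The vertices on cycles are {B, C, D, F, G, I, J, M} — 8 in total.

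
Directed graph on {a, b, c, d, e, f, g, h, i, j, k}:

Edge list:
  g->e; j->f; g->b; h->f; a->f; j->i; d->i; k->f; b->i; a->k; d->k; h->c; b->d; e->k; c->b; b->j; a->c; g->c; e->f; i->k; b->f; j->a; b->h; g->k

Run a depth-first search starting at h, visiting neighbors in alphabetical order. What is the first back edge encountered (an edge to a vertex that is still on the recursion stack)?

DFS from h (visiting neighbors in alphabetical order); mark gray on enter, black on exit:
h gray
  c gray
    b gray
      d gray
        i gray
          k gray
            f gray
            f black
          k black
        i black
        d→k: k black — skip
      d black
      b→f: f black — skip
      b→h: h is gray → back edge
First back edge: b → h.

b→h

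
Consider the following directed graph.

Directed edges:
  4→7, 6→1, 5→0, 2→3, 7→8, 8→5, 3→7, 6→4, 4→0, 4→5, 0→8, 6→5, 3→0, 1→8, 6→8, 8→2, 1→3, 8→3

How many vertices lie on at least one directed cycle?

6

A vertex is on a directed cycle iff it belongs to a strongly connected component of size ≥ 2 (or has a self-loop).
The vertices on cycles are {0, 2, 3, 5, 7, 8} — 6 in total.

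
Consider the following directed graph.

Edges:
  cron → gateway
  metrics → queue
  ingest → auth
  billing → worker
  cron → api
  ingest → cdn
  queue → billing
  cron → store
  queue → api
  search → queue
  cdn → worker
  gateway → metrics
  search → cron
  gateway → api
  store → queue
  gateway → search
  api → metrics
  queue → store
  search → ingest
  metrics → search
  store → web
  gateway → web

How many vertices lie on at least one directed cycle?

A vertex is on a directed cycle iff it belongs to a strongly connected component of size ≥ 2 (or has a self-loop).
The vertices on cycles are {api, cron, queue, store, search, gateway, metrics} — 7 in total.

7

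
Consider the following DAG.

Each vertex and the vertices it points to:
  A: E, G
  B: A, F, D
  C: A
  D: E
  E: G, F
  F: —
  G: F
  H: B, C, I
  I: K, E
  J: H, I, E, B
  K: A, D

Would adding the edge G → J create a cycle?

Adding G→J creates a cycle iff J can already reach G.
Path from J: J → E → G.
So J → … → G → J is a cycle.

Yes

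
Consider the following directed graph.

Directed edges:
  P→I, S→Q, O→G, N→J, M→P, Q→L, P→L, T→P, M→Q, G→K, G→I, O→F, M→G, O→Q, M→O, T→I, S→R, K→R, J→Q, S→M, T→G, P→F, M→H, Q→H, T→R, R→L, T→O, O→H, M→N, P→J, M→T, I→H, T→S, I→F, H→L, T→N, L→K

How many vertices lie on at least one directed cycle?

A vertex is on a directed cycle iff it belongs to a strongly connected component of size ≥ 2 (or has a self-loop).
The vertices on cycles are {K, L, M, R, S, T} — 6 in total.

6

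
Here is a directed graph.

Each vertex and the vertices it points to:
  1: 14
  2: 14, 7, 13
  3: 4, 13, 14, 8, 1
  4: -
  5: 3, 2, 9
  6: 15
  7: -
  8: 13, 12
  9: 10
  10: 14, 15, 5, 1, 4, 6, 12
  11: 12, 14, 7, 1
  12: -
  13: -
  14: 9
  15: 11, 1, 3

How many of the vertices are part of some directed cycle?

A vertex is on a directed cycle iff it belongs to a strongly connected component of size ≥ 2 (or has a self-loop).
The vertices on cycles are {1, 2, 3, 5, 6, 9, 10, 11, 14, 15} — 10 in total.

10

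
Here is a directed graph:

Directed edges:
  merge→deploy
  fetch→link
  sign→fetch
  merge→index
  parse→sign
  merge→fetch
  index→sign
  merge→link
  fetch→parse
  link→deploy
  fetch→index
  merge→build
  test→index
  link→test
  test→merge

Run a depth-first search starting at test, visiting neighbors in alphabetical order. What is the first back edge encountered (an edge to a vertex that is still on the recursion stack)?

DFS from test (visiting neighbors in alphabetical order); mark gray on enter, black on exit:
test gray
  index gray
    sign gray
      fetch gray
        fetch→index: index is gray → back edge
First back edge: fetch → index.

fetch→index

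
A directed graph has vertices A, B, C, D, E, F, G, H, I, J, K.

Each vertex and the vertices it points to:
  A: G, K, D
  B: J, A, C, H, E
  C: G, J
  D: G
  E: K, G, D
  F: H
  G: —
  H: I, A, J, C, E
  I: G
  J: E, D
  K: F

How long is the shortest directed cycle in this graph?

For each vertex v, BFS finds the shortest path from v back to v.
The shortest such closed walk is H → A → K → F → H, length 4.

4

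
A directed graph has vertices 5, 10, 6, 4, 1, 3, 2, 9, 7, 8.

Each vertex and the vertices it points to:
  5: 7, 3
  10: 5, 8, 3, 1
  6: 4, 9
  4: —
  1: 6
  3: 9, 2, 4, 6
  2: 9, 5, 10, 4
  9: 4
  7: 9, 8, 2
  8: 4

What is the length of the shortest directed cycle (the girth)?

3

For each vertex v, BFS finds the shortest path from v back to v.
The shortest such closed walk is 3 → 2 → 10 → 3, length 3.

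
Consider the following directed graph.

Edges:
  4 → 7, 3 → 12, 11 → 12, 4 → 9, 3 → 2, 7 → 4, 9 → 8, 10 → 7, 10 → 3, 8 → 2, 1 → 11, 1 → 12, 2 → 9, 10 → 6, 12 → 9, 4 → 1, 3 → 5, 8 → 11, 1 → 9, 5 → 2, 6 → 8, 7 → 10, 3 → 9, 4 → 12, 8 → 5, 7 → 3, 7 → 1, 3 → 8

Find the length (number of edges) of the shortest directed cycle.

2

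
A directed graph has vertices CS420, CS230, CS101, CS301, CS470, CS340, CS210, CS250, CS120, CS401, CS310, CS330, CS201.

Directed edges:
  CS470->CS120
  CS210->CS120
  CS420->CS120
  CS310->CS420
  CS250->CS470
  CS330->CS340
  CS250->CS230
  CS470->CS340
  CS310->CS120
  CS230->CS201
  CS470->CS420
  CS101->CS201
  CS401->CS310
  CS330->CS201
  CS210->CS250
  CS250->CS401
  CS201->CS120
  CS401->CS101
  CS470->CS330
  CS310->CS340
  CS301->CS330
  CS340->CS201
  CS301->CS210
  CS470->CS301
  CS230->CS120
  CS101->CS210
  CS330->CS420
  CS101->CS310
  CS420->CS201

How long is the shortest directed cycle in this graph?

For each vertex v, BFS finds the shortest path from v back to v.
The shortest such closed walk is CS250 → CS470 → CS301 → CS210 → CS250, length 4.

4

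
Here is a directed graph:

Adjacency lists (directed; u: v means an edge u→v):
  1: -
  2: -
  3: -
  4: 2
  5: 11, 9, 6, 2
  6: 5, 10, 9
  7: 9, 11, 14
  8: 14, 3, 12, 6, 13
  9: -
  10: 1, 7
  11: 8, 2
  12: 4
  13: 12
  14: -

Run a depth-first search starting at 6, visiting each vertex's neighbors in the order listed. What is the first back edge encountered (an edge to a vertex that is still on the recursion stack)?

DFS from 6 (visiting each vertex's neighbors in the order listed); mark gray on enter, black on exit:
6 gray
  5 gray
    11 gray
      8 gray
        14 gray
        14 black
        3 gray
        3 black
        12 gray
          4 gray
            2 gray
            2 black
          4 black
        12 black
        8→6: 6 is gray → back edge
First back edge: 8 → 6.

8→6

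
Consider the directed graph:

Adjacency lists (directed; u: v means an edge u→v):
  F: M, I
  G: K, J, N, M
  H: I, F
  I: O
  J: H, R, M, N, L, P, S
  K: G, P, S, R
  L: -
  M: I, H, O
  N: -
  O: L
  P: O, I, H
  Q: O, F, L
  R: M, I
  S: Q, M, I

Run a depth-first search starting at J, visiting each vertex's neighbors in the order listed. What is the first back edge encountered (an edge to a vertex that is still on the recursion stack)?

M->H

DFS from J (visiting each vertex's neighbors in the order listed); mark gray on enter, black on exit:
J gray
  H gray
    I gray
      O gray
        L gray
        L black
      O black
    I black
    F gray
      M gray
        M→I: I black — skip
        M→H: H is gray → back edge
First back edge: M → H.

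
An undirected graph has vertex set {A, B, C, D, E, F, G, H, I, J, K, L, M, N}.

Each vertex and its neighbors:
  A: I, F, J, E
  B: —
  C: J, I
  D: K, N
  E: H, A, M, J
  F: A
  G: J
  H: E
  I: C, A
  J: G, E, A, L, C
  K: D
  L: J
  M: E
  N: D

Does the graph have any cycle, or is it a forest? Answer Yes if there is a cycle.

Yes

DFS, tracking each vertex's parent; an edge to a visited non-parent vertex closes a cycle.
Start from L:
visit L (parent –)
  visit J (parent L)
    visit G (parent J)
      G–J: parent, skip
    visit E (parent J)
      visit H (parent E)
        H–E: parent, skip
      visit A (parent E)
        visit I (parent A)
          visit C (parent I)
            C–J: J visited and ≠ parent → cycle
Cycle: J – E – A – I – C – J.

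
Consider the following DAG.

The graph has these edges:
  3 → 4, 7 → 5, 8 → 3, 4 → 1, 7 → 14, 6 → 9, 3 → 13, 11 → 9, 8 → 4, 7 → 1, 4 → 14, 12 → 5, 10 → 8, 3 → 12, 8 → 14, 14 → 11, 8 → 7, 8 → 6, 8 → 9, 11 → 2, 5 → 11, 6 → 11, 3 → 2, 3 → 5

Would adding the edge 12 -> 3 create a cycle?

Yes

Adding 12→3 creates a cycle iff 3 can already reach 12.
Path from 3: 3 → 12.
So 3 → … → 12 → 3 is a cycle.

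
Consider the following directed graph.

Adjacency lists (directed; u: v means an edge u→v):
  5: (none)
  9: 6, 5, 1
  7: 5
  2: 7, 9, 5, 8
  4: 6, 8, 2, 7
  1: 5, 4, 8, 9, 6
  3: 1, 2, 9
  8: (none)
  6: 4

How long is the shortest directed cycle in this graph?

2

For each vertex v, BFS finds the shortest path from v back to v.
The shortest such closed walk is 1 → 9 → 1, length 2.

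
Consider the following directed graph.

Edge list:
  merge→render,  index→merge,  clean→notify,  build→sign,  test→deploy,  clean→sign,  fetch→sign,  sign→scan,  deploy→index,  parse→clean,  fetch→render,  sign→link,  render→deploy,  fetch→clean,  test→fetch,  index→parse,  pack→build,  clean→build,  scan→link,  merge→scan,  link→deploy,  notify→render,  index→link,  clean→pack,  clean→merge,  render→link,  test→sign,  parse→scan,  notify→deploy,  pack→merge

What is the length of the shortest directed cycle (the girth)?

3

For each vertex v, BFS finds the shortest path from v back to v.
The shortest such closed walk is deploy → index → link → deploy, length 3.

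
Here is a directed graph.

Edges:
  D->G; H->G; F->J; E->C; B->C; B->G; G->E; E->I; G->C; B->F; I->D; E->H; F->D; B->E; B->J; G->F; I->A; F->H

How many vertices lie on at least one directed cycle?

A vertex is on a directed cycle iff it belongs to a strongly connected component of size ≥ 2 (or has a self-loop).
The vertices on cycles are {D, E, F, G, H, I} — 6 in total.

6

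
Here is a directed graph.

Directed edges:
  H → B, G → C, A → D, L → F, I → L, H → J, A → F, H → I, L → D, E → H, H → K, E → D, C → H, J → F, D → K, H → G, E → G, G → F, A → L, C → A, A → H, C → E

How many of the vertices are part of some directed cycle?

A vertex is on a directed cycle iff it belongs to a strongly connected component of size ≥ 2 (or has a self-loop).
The vertices on cycles are {A, C, E, G, H} — 5 in total.

5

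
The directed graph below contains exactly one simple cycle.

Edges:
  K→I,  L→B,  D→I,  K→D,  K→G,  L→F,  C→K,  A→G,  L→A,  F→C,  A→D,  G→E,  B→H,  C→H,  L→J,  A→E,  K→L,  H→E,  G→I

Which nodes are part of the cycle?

DFS with gray/black marking from C:
C gray
  H gray
    E gray
    E black
  H black
  K gray
    L gray
      A gray
        D gray
          I gray
          I black
        D black
        A→E: E black — skip
        G gray
          G→I: I black — skip
          G→E: E black — skip
        G black
      A black
      J gray
      J black
      B gray
        B→H: H black — skip
      B black
      F gray
        F→C: C is gray → back edge
Back edge closes the cycle C → K → L → F → C; its vertices are {C, F, K, L}.

C, F, K, L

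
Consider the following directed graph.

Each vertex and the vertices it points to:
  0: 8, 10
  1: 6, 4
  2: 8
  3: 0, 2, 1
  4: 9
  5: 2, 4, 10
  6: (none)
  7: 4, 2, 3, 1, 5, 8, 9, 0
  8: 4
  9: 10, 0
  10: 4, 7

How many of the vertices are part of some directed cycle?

10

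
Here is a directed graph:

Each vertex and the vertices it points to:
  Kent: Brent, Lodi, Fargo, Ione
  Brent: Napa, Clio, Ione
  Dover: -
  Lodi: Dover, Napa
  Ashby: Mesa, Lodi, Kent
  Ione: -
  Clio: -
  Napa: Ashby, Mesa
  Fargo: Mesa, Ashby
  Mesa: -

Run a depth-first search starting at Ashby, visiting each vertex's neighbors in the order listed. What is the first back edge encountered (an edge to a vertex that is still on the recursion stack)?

Napa->Ashby

DFS from Ashby (visiting each vertex's neighbors in the order listed); mark gray on enter, black on exit:
Ashby gray
  Mesa gray
  Mesa black
  Lodi gray
    Dover gray
    Dover black
    Napa gray
      Napa→Ashby: Ashby is gray → back edge
First back edge: Napa → Ashby.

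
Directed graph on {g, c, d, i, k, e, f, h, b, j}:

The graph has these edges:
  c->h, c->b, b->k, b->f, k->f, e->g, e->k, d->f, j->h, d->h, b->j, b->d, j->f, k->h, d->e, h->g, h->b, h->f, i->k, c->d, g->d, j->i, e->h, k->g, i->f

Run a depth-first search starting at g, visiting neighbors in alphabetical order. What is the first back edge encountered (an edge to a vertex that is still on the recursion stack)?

e→g

DFS from g (visiting neighbors in alphabetical order); mark gray on enter, black on exit:
g gray
  d gray
    e gray
      e→g: g is gray → back edge
First back edge: e → g.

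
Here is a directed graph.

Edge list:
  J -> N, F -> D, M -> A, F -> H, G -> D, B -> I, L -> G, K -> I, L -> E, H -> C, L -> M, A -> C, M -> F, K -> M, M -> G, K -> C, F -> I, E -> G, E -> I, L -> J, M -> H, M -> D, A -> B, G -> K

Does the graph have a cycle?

DFS with white/gray/black marking, starting from N:
N gray
N black
A gray
  B gray
    I gray
    I black
  B black
  C gray
  C black
A black
D gray
D black
E gray
  G gray
    G→D: D black — skip
    K gray
      M gray
        M→D: D black — skip
        M→G: G is gray → back edge
Back edge found, so a cycle exists: G → K → M → G.

Yes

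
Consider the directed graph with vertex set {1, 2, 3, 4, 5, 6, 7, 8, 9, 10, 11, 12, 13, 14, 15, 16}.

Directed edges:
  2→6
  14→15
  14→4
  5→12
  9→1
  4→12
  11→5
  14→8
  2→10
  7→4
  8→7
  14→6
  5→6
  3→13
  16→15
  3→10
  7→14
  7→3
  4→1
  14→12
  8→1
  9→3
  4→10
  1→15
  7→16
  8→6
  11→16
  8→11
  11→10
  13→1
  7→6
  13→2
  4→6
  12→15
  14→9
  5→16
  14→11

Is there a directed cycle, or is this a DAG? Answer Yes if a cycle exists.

Yes

DFS with white/gray/black marking, starting from 5:
5 gray
  6 gray
  6 black
  16 gray
    15 gray
    15 black
  16 black
  12 gray
    12→15: 15 black — skip
  12 black
5 black
1 gray
  1→15: 15 black — skip
1 black
2 gray
  10 gray
  10 black
  2→6: 6 black — skip
2 black
3 gray
  13 gray
    13→1: 1 black — skip
    13→2: 2 black — skip
  13 black
  3→10: 10 black — skip
3 black
4 gray
  4→1: 1 black — skip
  4→10: 10 black — skip
  4→12: 12 black — skip
  4→6: 6 black — skip
4 black
7 gray
  7→16: 16 black — skip
  7→4: 4 black — skip
  7→6: 6 black — skip
  14 gray
    14→12: 12 black — skip
    14→4: 4 black — skip
    9 gray
      9→3: 3 black — skip
      9→1: 1 black — skip
    9 black
    8 gray
      8→7: 7 is gray → back edge
Back edge found, so a cycle exists: 7 → 14 → 8 → 7.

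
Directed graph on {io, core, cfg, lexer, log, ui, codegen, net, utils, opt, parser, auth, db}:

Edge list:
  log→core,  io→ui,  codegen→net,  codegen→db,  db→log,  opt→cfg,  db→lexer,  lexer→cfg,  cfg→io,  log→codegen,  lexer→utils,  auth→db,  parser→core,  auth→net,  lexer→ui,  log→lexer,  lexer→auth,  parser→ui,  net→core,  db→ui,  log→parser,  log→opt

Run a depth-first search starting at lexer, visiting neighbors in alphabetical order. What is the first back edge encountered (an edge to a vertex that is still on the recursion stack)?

DFS from lexer (visiting neighbors in alphabetical order); mark gray on enter, black on exit:
lexer gray
  auth gray
    db gray
      db→lexer: lexer is gray → back edge
First back edge: db → lexer.

db→lexer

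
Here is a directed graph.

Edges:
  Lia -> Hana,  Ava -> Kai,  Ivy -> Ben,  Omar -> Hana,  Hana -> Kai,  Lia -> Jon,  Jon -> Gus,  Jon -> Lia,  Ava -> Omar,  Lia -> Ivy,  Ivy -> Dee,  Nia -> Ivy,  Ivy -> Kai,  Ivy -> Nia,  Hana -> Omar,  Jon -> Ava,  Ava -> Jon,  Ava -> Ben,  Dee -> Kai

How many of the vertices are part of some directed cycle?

A vertex is on a directed cycle iff it belongs to a strongly connected component of size ≥ 2 (or has a self-loop).
The vertices on cycles are {Ava, Ivy, Jon, Lia, Nia, Hana, Omar} — 7 in total.

7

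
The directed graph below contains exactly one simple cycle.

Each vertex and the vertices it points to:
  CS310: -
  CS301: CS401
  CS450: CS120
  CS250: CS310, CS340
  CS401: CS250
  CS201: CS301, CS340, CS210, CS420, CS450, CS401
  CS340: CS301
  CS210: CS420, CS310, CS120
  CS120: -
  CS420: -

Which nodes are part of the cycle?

CS250, CS301, CS340, CS401

DFS with gray/black marking from CS301:
CS301 gray
  CS401 gray
    CS250 gray
      CS310 gray
      CS310 black
      CS340 gray
        CS340→CS301: CS301 is gray → back edge
Back edge closes the cycle CS301 → CS401 → CS250 → CS340 → CS301; its vertices are {CS250, CS301, CS340, CS401}.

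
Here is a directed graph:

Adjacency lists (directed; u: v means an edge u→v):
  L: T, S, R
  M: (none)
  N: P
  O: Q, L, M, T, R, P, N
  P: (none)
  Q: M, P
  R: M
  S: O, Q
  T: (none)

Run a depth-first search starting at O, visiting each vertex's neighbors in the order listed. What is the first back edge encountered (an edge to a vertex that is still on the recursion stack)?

S→O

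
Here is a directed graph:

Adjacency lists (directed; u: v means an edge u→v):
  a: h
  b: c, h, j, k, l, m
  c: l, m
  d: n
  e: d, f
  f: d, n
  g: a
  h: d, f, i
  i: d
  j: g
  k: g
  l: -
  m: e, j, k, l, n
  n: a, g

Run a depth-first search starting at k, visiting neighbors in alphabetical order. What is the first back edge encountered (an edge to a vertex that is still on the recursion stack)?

n->a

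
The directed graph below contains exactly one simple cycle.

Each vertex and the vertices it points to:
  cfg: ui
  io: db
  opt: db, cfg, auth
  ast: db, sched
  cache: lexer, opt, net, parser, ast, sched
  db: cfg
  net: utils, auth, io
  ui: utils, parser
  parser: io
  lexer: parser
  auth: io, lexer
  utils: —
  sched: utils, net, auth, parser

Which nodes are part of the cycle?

db, io, ui, cfg, parser

DFS with gray/black marking from cfg:
cfg gray
  ui gray
    utils gray
    utils black
    parser gray
      io gray
        db gray
          db→cfg: cfg is gray → back edge
Back edge closes the cycle cfg → ui → parser → io → db → cfg; its vertices are {db, io, ui, cfg, parser}.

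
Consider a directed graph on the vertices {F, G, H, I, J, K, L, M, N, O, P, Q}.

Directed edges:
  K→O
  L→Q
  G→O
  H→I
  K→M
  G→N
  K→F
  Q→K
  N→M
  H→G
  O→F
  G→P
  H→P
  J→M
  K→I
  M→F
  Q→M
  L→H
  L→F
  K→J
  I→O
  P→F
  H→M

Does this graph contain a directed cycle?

DFS with white/gray/black marking, starting from M:
M gray
  F gray
  F black
M black
G gray
  O gray
    O→F: F black — skip
  O black
  N gray
    N→M: M black — skip
  N black
  P gray
    P→F: F black — skip
  P black
G black
H gray
  H→P: P black — skip
  I gray
    I→O: O black — skip
  I black
  H→M: M black — skip
  H→G: G black — skip
H black
J gray
  J→M: M black — skip
J black
K gray
  K→M: M black — skip
  K→F: F black — skip
  K→O: O black — skip
  K→I: I black — skip
  K→J: J black — skip
K black
L gray
  Q gray
    Q→M: M black — skip
    Q→K: K black — skip
  Q black
  L→H: H black — skip
  L→F: F black — skip
L black
Every edge goes to a white or black vertex — no back edge, so the graph is acyclic.

No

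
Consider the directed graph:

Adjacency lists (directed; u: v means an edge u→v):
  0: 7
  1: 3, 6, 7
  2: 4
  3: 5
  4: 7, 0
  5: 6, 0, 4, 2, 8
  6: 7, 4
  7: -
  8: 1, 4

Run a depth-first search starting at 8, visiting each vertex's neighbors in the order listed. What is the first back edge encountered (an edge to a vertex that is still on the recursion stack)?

DFS from 8 (visiting each vertex's neighbors in the order listed); mark gray on enter, black on exit:
8 gray
  1 gray
    3 gray
      5 gray
        6 gray
          7 gray
          7 black
          4 gray
            4→7: 7 black — skip
            0 gray
              0→7: 7 black — skip
            0 black
          4 black
        6 black
        5→0: 0 black — skip
        5→4: 4 black — skip
        2 gray
          2→4: 4 black — skip
        2 black
        5→8: 8 is gray → back edge
First back edge: 5 → 8.

5->8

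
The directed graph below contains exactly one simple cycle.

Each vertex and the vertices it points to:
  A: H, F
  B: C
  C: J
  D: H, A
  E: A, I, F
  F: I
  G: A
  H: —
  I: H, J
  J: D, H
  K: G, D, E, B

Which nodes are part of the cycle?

DFS with gray/black marking from F:
F gray
  I gray
    H gray
    H black
    J gray
      D gray
        D→H: H black — skip
        A gray
          A→H: H black — skip
          A→F: F is gray → back edge
Back edge closes the cycle F → I → J → D → A → F; its vertices are {A, D, F, I, J}.

A, D, F, I, J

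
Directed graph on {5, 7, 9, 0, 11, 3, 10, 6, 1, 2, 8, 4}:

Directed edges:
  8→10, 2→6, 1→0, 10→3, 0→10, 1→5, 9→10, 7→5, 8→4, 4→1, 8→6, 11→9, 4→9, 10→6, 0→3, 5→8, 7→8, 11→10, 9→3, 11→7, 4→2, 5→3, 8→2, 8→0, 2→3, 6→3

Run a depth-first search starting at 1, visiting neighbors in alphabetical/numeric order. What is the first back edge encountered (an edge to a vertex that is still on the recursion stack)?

4->1

DFS from 1 (visiting neighbors in alphabetical/numeric order); mark gray on enter, black on exit:
1 gray
  0 gray
    3 gray
    3 black
    10 gray
      10→3: 3 black — skip
      6 gray
        6→3: 3 black — skip
      6 black
    10 black
  0 black
  5 gray
    5→3: 3 black — skip
    8 gray
      8→0: 0 black — skip
      2 gray
        2→3: 3 black — skip
        2→6: 6 black — skip
      2 black
      4 gray
        4→1: 1 is gray → back edge
First back edge: 4 → 1.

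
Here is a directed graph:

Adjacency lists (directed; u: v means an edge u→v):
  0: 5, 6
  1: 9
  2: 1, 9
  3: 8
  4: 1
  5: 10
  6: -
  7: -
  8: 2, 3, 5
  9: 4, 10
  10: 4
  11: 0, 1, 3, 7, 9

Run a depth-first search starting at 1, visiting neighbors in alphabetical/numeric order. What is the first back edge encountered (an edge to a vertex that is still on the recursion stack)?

4->1

DFS from 1 (visiting neighbors in alphabetical/numeric order); mark gray on enter, black on exit:
1 gray
  9 gray
    4 gray
      4→1: 1 is gray → back edge
First back edge: 4 → 1.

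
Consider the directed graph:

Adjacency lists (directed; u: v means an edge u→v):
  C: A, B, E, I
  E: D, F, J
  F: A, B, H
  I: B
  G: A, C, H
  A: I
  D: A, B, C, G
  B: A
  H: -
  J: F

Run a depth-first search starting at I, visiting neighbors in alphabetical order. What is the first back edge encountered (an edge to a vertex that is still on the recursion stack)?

DFS from I (visiting neighbors in alphabetical order); mark gray on enter, black on exit:
I gray
  B gray
    A gray
      A→I: I is gray → back edge
First back edge: A → I.

A→I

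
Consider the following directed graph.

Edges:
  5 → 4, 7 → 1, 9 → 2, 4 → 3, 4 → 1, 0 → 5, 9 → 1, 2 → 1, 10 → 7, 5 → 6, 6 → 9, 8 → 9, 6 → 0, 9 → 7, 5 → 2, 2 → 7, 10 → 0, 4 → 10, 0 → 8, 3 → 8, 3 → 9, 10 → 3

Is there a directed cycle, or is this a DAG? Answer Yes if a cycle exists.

DFS with white/gray/black marking, starting from 7:
7 gray
  1 gray
  1 black
7 black
0 gray
  5 gray
    2 gray
      2→7: 7 black — skip
      2→1: 1 black — skip
    2 black
    4 gray
      3 gray
        8 gray
          9 gray
            9→1: 1 black — skip
            9→7: 7 black — skip
            9→2: 2 black — skip
          9 black
        8 black
        3→9: 9 black — skip
      3 black
      10 gray
        10→0: 0 is gray → back edge
Back edge found, so a cycle exists: 0 → 5 → 4 → 10 → 0.

Yes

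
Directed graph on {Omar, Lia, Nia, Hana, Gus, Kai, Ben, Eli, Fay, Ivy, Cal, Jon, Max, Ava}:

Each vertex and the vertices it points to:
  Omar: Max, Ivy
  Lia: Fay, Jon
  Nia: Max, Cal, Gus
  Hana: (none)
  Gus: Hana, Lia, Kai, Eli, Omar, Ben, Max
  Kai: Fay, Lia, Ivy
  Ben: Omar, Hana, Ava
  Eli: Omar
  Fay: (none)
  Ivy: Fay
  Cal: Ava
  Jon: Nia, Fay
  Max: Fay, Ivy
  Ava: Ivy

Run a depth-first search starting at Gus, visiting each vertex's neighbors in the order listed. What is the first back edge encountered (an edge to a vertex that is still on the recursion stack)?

Nia→Gus

DFS from Gus (visiting each vertex's neighbors in the order listed); mark gray on enter, black on exit:
Gus gray
  Hana gray
  Hana black
  Lia gray
    Fay gray
    Fay black
    Jon gray
      Nia gray
        Max gray
          Max→Fay: Fay black — skip
          Ivy gray
            Ivy→Fay: Fay black — skip
          Ivy black
        Max black
        Cal gray
          Ava gray
            Ava→Ivy: Ivy black — skip
          Ava black
        Cal black
        Nia→Gus: Gus is gray → back edge
First back edge: Nia → Gus.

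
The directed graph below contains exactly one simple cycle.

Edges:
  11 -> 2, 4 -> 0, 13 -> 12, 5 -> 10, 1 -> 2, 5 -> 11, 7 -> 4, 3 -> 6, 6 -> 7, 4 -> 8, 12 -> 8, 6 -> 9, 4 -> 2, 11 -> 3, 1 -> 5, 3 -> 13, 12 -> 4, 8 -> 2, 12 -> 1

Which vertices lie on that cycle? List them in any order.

1, 3, 5, 11, 12, 13

DFS with gray/black marking from 3:
3 gray
  13 gray
    12 gray
      4 gray
        0 gray
        0 black
        8 gray
          2 gray
          2 black
        8 black
        4→2: 2 black — skip
      4 black
      1 gray
        5 gray
          10 gray
          10 black
          11 gray
            11→3: 3 is gray → back edge
Back edge closes the cycle 3 → 13 → 12 → 1 → 5 → 11 → 3; its vertices are {1, 3, 5, 11, 12, 13}.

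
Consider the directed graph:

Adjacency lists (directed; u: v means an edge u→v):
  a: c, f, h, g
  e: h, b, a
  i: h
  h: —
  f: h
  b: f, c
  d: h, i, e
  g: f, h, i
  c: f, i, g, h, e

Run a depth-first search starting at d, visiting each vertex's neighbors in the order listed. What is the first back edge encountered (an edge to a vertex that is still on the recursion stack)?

c->e

DFS from d (visiting each vertex's neighbors in the order listed); mark gray on enter, black on exit:
d gray
  h gray
  h black
  i gray
    i→h: h black — skip
  i black
  e gray
    e→h: h black — skip
    b gray
      f gray
        f→h: h black — skip
      f black
      c gray
        c→f: f black — skip
        c→i: i black — skip
        g gray
          g→f: f black — skip
          g→h: h black — skip
          g→i: i black — skip
        g black
        c→h: h black — skip
        c→e: e is gray → back edge
First back edge: c → e.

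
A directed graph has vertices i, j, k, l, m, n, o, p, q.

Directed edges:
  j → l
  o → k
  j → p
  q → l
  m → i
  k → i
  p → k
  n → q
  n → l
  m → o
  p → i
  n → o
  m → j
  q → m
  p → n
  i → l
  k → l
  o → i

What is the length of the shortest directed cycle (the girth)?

5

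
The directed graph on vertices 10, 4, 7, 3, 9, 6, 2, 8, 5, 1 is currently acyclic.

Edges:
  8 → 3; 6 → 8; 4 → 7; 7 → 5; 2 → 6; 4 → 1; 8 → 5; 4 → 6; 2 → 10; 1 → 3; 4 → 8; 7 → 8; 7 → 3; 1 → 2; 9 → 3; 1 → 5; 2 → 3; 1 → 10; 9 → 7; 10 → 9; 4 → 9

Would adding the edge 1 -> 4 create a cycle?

Yes

Adding 1→4 creates a cycle iff 4 can already reach 1.
Path from 4: 4 → 1.
So 4 → … → 1 → 4 is a cycle.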